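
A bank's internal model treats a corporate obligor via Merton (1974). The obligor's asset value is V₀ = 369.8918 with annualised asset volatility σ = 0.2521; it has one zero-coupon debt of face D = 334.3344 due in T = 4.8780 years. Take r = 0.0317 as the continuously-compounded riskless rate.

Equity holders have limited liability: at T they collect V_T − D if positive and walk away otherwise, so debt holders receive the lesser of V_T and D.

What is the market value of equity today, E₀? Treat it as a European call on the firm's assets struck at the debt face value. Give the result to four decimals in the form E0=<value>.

E0=120.9105

d₁ = [ln(V₀/D) + (r + σ²/2)T] / (σ√T)
   = [ln(369.8918/334.3344) + (0.0317 + 0.5·0.2521²)·4.8780] / (0.2521·√4.8780)
   = [0.101069 + 0.309642] / 0.556793 = 0.737636
d₂ = d₁ − σ√T = 0.737636 − 0.556793 = 0.180843
N(d₁) = 0.769632,  N(d₂) = 0.571755,  e^(−rT) = 0.856730
E₀ = V₀·N(d₁) − D·e^(−rT)·N(d₂)
   = 369.8918·0.769632 − 334.3344·0.856730·0.571755 = 120.910512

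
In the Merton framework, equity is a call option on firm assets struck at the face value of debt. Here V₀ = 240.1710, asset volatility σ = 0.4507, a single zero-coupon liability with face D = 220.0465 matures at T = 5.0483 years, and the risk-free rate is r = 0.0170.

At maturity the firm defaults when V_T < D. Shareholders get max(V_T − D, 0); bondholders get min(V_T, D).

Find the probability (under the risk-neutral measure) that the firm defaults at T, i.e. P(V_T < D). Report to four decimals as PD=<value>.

PD=0.6312

d₁ = [ln(V₀/D) + (r + σ²/2)T] / (σ√T)
   = [ln(240.1710/220.0465) + (0.0170 + 0.5·0.4507²)·5.0483] / (0.4507·√5.0483)
   = [0.087512 + 0.598553] / 1.012652 = 0.677494
d₂ = d₁ − σ√T = 0.677494 − 1.012652 = -0.335158
risk-neutral PD = N(−d₂) = N(0.335158) = 0.631247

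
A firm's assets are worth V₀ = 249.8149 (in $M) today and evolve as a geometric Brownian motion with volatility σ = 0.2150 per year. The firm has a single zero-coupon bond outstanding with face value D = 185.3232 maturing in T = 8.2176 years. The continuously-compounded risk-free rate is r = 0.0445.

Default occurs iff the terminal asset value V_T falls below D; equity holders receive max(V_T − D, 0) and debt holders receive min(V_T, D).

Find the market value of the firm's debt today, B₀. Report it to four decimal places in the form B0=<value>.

d₁ = [ln(V₀/D) + (r + σ²/2)T] / (σ√T)
   = [ln(249.8149/185.3232) + (0.0445 + 0.5·0.2150²)·8.2176] / (0.2150·√8.2176)
   = [0.298619 + 0.555612] / 0.616327 = 1.386004
d₂ = d₁ − σ√T = 1.386004 − 0.616327 = 0.769678
N(d₁) = 0.917127,  N(d₂) = 0.779254,  e^(−rT) = 0.693723
E₀ = V₀·N(d₁) − D·e^(−rT)·N(d₂)
   = 249.8149·0.917127 − 185.3232·0.693723·0.779254 = 128.928847
B₀ = V₀ − E₀ = 249.8149 − 128.928847 = 120.886053

B0=120.8861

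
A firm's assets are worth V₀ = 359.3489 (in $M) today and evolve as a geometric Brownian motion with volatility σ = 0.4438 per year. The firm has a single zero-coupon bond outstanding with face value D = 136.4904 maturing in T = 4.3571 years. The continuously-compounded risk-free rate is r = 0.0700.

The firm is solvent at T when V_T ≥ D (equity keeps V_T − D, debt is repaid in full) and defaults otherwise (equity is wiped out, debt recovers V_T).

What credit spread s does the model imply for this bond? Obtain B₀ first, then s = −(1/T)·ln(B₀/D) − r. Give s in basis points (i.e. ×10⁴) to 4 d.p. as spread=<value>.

d₁ = [ln(V₀/D) + (r + σ²/2)T] / (σ√T)
   = [ln(359.3489/136.4904) + (0.0700 + 0.5·0.4438²)·4.3571] / (0.4438·√4.3571)
   = [0.968040 + 0.734081] / 0.926373 = 1.837402
d₂ = d₁ − σ√T = 1.837402 − 0.926373 = 0.911029
N(d₁) = 0.966925,  N(d₂) = 0.818860,  e^(−rT) = 0.737126
E₀ = V₀·N(d₁) − D·e^(−rT)·N(d₂)
   = 359.3489·0.966925 − 136.4904·0.737126·0.818860 = 265.077379
B₀ = V₀ − E₀ = 359.3489 − 265.077379 = 94.271521
spread = −(1/T)·ln(B₀/D) − r = −(1/4.3571)·ln(94.271521/136.4904) − 0.0700 = 0.01493611
in basis points: 0.01493611 × 10⁴ = 149.3611 bp

spread=149.3611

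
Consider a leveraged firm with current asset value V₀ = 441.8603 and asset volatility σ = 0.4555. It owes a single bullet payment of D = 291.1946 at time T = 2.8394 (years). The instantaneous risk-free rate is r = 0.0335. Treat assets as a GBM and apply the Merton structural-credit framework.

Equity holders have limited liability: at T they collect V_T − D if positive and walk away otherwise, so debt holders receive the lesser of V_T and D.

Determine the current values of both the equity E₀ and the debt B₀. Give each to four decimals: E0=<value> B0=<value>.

d₁ = [ln(V₀/D) + (r + σ²/2)T] / (σ√T)
   = [ln(441.8603/291.1946) + (0.0335 + 0.5·0.4555²)·2.8394] / (0.4555·√2.8394)
   = [0.417002 + 0.389680] / 0.767541 = 1.050995
d₂ = d₁ − σ√T = 1.050995 − 0.767541 = 0.283453
N(d₁) = 0.853369,  N(d₂) = 0.611585,  e^(−rT) = 0.909264
E₀ = V₀·N(d₁) − D·e^(−rT)·N(d₂)
   = 441.8603·0.853369 − 291.1946·0.909264·0.611585 = 215.138954
B₀ = V₀ − E₀ = 441.8603 − 215.138954 = 226.721346

E0=215.1390 B0=226.7213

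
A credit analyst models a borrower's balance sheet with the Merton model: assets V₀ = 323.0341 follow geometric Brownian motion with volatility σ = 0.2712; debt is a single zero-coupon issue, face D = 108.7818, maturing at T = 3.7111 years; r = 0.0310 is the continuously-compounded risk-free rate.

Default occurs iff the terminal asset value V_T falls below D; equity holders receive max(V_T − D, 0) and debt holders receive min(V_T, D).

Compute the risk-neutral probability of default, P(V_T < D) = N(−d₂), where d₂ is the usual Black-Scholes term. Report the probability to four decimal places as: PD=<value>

d₁ = [ln(V₀/D) + (r + σ²/2)T] / (σ√T)
   = [ln(323.0341/108.7818) + (0.0310 + 0.5·0.2712²)·3.7111] / (0.2712·√3.7111)
   = [1.088414 + 0.251519] / 0.522446 = 2.564732
d₂ = d₁ − σ√T = 2.564732 − 0.522446 = 2.042286
risk-neutral PD = N(−d₂) = N(-2.042286) = 0.020562

PD=0.0206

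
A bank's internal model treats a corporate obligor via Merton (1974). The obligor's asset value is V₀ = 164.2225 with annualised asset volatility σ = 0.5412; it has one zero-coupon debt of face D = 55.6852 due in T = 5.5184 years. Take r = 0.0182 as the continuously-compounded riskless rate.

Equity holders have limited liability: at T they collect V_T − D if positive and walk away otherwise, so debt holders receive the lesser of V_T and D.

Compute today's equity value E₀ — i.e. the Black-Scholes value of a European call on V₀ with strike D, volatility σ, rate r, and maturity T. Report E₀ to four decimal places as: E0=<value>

E0=123.5691

d₁ = [ln(V₀/D) + (r + σ²/2)T] / (σ√T)
   = [ln(164.2225/55.6852) + (0.0182 + 0.5·0.5412²)·5.5184] / (0.5412·√5.5184)
   = [1.081508 + 0.908597] / 1.271348 = 1.565351
d₂ = d₁ − σ√T = 1.565351 − 1.271348 = 0.294003
N(d₁) = 0.941250,  N(d₂) = 0.615622,  e^(−rT) = 0.904444
E₀ = V₀·N(d₁) − D·e^(−rT)·N(d₂)
   = 164.2225·0.941250 − 55.6852·0.904444·0.615622 = 123.569087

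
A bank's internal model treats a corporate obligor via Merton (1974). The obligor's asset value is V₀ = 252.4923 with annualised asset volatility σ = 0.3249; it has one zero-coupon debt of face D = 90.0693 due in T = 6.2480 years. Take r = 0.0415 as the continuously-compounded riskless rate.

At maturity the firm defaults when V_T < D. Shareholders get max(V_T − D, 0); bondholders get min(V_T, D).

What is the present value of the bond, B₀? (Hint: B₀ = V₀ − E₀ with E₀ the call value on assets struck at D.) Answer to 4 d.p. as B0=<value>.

B0=67.0796

d₁ = [ln(V₀/D) + (r + σ²/2)T] / (σ√T)
   = [ln(252.4923/90.0693) + (0.0415 + 0.5·0.3249²)·6.2480] / (0.3249·√6.2480)
   = [1.030801 + 0.589061] / 0.812120 = 1.994610
d₂ = d₁ − σ√T = 1.994610 − 0.812120 = 1.182490
N(d₁) = 0.976957,  N(d₂) = 0.881494,  e^(−rT) = 0.771598
E₀ = V₀·N(d₁) − D·e^(−rT)·N(d₂)
   = 252.4923·0.976957 − 90.0693·0.771598·0.881494 = 185.412748
B₀ = V₀ − E₀ = 252.4923 − 185.412748 = 67.079552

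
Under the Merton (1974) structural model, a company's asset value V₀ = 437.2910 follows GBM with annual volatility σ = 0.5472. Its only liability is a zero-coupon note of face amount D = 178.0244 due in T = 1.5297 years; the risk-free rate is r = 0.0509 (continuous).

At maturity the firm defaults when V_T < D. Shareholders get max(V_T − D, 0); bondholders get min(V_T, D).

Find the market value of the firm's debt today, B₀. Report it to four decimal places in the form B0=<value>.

B0=158.8765

d₁ = [ln(V₀/D) + (r + σ²/2)T] / (σ√T)
   = [ln(437.2910/178.0244) + (0.0509 + 0.5·0.5472²)·1.5297] / (0.5472·√1.5297)
   = [0.898678 + 0.306879] / 0.676783 = 1.781307
d₂ = d₁ − σ√T = 1.781307 − 0.676783 = 1.104524
N(d₁) = 0.962569,  N(d₂) = 0.865317,  e^(−rT) = 0.925092
E₀ = V₀·N(d₁) − D·e^(−rT)·N(d₂)
   = 437.2910·0.962569 − 178.0244·0.925092·0.865317 = 278.414474
B₀ = V₀ − E₀ = 437.2910 − 278.414474 = 158.876526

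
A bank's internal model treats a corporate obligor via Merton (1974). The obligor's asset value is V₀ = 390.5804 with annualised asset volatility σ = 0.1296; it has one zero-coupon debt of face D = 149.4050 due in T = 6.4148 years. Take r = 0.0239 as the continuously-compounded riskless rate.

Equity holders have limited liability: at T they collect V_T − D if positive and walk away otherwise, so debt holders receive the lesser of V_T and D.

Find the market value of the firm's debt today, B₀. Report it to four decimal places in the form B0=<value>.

d₁ = [ln(V₀/D) + (r + σ²/2)T] / (σ√T)
   = [ln(390.5804/149.4050) + (0.0239 + 0.5·0.1296²)·6.4148] / (0.1296·√6.4148)
   = [0.960973 + 0.207186] / 0.328244 = 3.558814
d₂ = d₁ − σ√T = 3.558814 − 0.328244 = 3.230571
N(d₁) = 0.999814,  N(d₂) = 0.999382,  e^(−rT) = 0.857861
E₀ = V₀·N(d₁) − D·e^(−rT)·N(d₂)
   = 390.5804·0.999814 − 149.4050·0.857861·0.999382 = 262.418164
B₀ = V₀ − E₀ = 390.5804 − 262.418164 = 128.162236

B0=128.1622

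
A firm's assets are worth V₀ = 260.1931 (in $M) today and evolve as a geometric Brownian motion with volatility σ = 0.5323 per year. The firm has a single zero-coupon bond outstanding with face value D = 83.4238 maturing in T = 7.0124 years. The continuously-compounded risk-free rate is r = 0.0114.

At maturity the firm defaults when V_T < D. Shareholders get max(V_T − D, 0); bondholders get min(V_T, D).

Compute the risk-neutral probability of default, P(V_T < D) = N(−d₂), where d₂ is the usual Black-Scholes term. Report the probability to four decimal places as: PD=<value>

d₁ = [ln(V₀/D) + (r + σ²/2)T] / (σ√T)
   = [ln(260.1931/83.4238) + (0.0114 + 0.5·0.5323²)·7.0124] / (0.5323·√7.0124)
   = [1.137490 + 1.073400] / 1.409580 = 1.568474
d₂ = d₁ − σ√T = 1.568474 − 1.409580 = 0.158894
risk-neutral PD = N(−d₂) = N(-0.158894) = 0.436876

PD=0.4369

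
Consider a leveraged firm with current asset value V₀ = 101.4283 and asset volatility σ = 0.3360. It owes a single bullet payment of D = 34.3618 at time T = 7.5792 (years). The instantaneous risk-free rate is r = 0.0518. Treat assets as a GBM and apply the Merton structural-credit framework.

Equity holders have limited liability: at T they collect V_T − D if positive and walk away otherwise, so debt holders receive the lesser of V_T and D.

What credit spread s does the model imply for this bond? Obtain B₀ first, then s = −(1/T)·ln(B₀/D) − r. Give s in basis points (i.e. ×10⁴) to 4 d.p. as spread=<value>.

spread=56.7301

d₁ = [ln(V₀/D) + (r + σ²/2)T] / (σ√T)
   = [ln(101.4283/34.3618) + (0.0518 + 0.5·0.3360²)·7.5792] / (0.3360·√7.5792)
   = [1.082407 + 0.820433] / 0.925020 = 2.057081
d₂ = d₁ − σ√T = 2.057081 − 0.925020 = 1.132061
N(d₁) = 0.980161,  N(d₂) = 0.871196,  e^(−rT) = 0.675297
E₀ = V₀·N(d₁) − D·e^(−rT)·N(d₂)
   = 101.4283·0.980161 − 34.3618·0.675297·0.871196 = 79.200449
B₀ = V₀ − E₀ = 101.4283 − 79.200449 = 22.227851
spread = −(1/T)·ln(B₀/D) − r = −(1/7.5792)·ln(22.227851/34.3618) − 0.0518 = 0.00567301
in basis points: 0.00567301 × 10⁴ = 56.7301 bp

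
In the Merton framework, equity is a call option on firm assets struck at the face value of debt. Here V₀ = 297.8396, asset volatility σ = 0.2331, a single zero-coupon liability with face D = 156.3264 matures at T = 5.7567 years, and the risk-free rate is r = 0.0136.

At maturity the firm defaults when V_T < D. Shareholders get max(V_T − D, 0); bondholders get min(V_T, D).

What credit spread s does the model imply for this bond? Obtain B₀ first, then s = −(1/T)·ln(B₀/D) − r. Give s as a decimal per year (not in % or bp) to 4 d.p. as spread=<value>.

spread=0.0064

d₁ = [ln(V₀/D) + (r + σ²/2)T] / (σ√T)
   = [ln(297.8396/156.3264) + (0.0136 + 0.5·0.2331²)·5.7567] / (0.2331·√5.7567)
   = [0.644609 + 0.234688] / 0.559280 = 1.572195
d₂ = d₁ − σ√T = 1.572195 − 0.559280 = 1.012916
N(d₁) = 0.942047,  N(d₂) = 0.844450,  e^(−rT) = 0.924695
E₀ = V₀·N(d₁) − D·e^(−rT)·N(d₂)
   = 297.8396·0.942047 − 156.3264·0.924695·0.844450 = 158.510193
B₀ = V₀ − E₀ = 297.8396 − 158.510193 = 139.329407
spread = −(1/T)·ln(B₀/D) − r = −(1/5.7567)·ln(139.329407/156.3264) − 0.0136 = 0.00639499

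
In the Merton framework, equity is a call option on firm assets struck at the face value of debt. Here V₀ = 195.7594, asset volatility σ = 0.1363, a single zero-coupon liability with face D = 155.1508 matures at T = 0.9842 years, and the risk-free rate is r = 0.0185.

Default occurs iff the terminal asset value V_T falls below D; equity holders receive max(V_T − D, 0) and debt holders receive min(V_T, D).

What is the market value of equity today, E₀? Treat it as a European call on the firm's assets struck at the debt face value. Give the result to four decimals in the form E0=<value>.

E0=43.6981

d₁ = [ln(V₀/D) + (r + σ²/2)T] / (σ√T)
   = [ln(195.7594/155.1508) + (0.0185 + 0.5·0.1363²)·0.9842] / (0.1363·√0.9842)
   = [0.232489 + 0.027350] / 0.135219 = 1.921614
d₂ = d₁ − σ√T = 1.921614 − 0.135219 = 1.786395
N(d₁) = 0.972673,  N(d₂) = 0.962982,  e^(−rT) = 0.981957
E₀ = V₀·N(d₁) − D·e^(−rT)·N(d₂)
   = 195.7594·0.972673 − 155.1508·0.981957·0.962982 = 43.698119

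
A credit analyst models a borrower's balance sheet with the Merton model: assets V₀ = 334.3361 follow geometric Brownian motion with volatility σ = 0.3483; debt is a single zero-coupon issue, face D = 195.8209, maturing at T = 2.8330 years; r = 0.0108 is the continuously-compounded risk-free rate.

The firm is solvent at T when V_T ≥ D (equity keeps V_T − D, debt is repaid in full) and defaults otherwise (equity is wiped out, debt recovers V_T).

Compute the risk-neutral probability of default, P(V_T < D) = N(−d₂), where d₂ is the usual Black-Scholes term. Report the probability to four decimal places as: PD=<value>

PD=0.2509

d₁ = [ln(V₀/D) + (r + σ²/2)T] / (σ√T)
   = [ln(334.3361/195.8209) + (0.0108 + 0.5·0.3483²)·2.8330] / (0.3483·√2.8330)
   = [0.534946 + 0.202436] / 0.586242 = 1.257813
d₂ = d₁ − σ√T = 1.257813 − 0.586242 = 0.671571
risk-neutral PD = N(−d₂) = N(-0.671571) = 0.250928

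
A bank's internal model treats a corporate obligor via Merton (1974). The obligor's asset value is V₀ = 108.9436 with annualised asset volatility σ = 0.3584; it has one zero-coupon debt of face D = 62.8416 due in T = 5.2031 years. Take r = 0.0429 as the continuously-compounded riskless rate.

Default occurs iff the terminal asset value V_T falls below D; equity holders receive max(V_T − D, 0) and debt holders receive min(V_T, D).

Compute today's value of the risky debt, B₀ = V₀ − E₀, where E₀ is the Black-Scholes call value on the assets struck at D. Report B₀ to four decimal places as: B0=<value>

d₁ = [ln(V₀/D) + (r + σ²/2)T] / (σ√T)
   = [ln(108.9436/62.8416) + (0.0429 + 0.5·0.3584²)·5.2031] / (0.3584·√5.2031)
   = [0.550213 + 0.557384] / 0.817521 = 1.354823
d₂ = d₁ − σ√T = 1.354823 − 0.817521 = 0.537302
N(d₁) = 0.912263,  N(d₂) = 0.704470,  e^(−rT) = 0.799944
E₀ = V₀·N(d₁) − D·e^(−rT)·N(d₂)
   = 108.9436·0.912263 − 62.8416·0.799944·0.704470 = 63.971640
B₀ = V₀ − E₀ = 108.9436 − 63.971640 = 44.971960

B0=44.9720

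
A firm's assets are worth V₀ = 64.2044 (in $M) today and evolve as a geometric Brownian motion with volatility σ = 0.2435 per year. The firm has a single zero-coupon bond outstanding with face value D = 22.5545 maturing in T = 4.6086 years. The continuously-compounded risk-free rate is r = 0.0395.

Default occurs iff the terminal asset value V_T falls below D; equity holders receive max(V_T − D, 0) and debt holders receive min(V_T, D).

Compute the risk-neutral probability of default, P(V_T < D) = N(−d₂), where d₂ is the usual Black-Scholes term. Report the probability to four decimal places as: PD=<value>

PD=0.0184

d₁ = [ln(V₀/D) + (r + σ²/2)T] / (σ√T)
   = [ln(64.2044/22.5545) + (0.0395 + 0.5·0.2435²)·4.6086] / (0.2435·√4.6086)
   = [1.046137 + 0.318667] / 0.522737 = 2.610879
d₂ = d₁ − σ√T = 2.610879 − 0.522737 = 2.088142
risk-neutral PD = N(−d₂) = N(-2.088142) = 0.018393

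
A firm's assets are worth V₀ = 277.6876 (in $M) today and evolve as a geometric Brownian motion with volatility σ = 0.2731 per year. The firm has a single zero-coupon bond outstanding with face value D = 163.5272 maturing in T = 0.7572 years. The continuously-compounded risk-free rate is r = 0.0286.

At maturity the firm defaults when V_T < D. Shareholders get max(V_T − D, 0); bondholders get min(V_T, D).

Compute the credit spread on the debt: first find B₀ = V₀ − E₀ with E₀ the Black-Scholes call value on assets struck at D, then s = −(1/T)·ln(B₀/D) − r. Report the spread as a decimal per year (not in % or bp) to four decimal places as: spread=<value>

spread=0.0014

d₁ = [ln(V₀/D) + (r + σ²/2)T] / (σ√T)
   = [ln(277.6876/163.5272) + (0.0286 + 0.5·0.2731²)·0.7572] / (0.2731·√0.7572)
   = [0.529517 + 0.049893] / 0.237644 = 2.438145
d₂ = d₁ − σ√T = 2.438145 − 0.237644 = 2.200501
N(d₁) = 0.992619,  N(d₂) = 0.986114,  e^(−rT) = 0.978577
E₀ = V₀·N(d₁) − D·e^(−rT)·N(d₂)
   = 277.6876·0.992619 − 163.5272·0.978577·0.986114 = 117.835974
B₀ = V₀ − E₀ = 277.6876 − 117.835974 = 159.851626
spread = −(1/T)·ln(B₀/D) − r = −(1/0.7572)·ln(159.851626/163.5272) − 0.0286 = 0.00142283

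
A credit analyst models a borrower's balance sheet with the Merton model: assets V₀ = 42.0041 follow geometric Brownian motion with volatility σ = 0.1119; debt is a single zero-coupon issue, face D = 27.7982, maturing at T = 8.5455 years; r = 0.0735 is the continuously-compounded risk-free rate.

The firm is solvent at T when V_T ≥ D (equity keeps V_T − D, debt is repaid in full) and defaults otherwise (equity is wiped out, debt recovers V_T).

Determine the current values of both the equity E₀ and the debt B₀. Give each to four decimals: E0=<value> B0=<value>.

d₁ = [ln(V₀/D) + (r + σ²/2)T] / (σ√T)
   = [ln(42.0041/27.7982) + (0.0735 + 0.5·0.1119²)·8.5455] / (0.1119·√8.5455)
   = [0.412796 + 0.681596] / 0.327114 = 3.345600
d₂ = d₁ − σ√T = 3.345600 − 0.327114 = 3.018487
N(d₁) = 0.999589,  N(d₂) = 0.998730,  e^(−rT) = 0.533608
E₀ = V₀·N(d₁) − D·e^(−rT)·N(d₂)
   = 42.0041·0.999589 − 27.7982·0.533608·0.998730 = 27.172363
B₀ = V₀ − E₀ = 42.0041 − 27.172363 = 14.831737

E0=27.1724 B0=14.8317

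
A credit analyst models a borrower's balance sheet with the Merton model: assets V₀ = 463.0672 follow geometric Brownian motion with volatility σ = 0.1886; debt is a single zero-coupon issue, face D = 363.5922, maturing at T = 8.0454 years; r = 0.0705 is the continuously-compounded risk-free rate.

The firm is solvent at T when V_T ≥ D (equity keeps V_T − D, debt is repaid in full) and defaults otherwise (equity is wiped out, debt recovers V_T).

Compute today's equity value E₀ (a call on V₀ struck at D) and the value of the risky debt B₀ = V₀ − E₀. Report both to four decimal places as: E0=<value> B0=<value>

E0=261.4593 B0=201.6079

d₁ = [ln(V₀/D) + (r + σ²/2)T] / (σ√T)
   = [ln(463.0672/363.5922) + (0.0705 + 0.5·0.1886²)·8.0454] / (0.1886·√8.0454)
   = [0.241839 + 0.710288] / 0.534953 = 1.779834
d₂ = d₁ − σ√T = 1.779834 − 0.534953 = 1.244881
N(d₁) = 0.962448,  N(d₂) = 0.893412,  e^(−rT) = 0.567111
E₀ = V₀·N(d₁) − D·e^(−rT)·N(d₂)
   = 463.0672·0.962448 − 363.5922·0.567111·0.893412 = 261.459335
B₀ = V₀ − E₀ = 463.0672 − 261.459335 = 201.607865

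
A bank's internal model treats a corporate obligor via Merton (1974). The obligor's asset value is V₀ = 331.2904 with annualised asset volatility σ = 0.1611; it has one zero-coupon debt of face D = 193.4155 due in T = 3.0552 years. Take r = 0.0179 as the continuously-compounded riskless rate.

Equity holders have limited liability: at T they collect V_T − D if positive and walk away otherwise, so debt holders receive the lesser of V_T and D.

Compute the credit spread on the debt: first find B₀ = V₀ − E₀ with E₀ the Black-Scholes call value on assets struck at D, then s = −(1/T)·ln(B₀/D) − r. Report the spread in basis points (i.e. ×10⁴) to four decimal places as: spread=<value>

spread=7.8482

d₁ = [ln(V₀/D) + (r + σ²/2)T] / (σ√T)
   = [ln(331.2904/193.4155) + (0.0179 + 0.5·0.1611²)·3.0552] / (0.1611·√3.0552)
   = [0.538155 + 0.094334] / 0.281589 = 2.246143
d₂ = d₁ − σ√T = 2.246143 − 0.281589 = 1.964555
N(d₁) = 0.987653,  N(d₂) = 0.975267,  e^(−rT) = 0.946780
E₀ = V₀·N(d₁) − D·e^(−rT)·N(d₂)
   = 331.2904·0.987653 − 193.4155·0.946780·0.975267 = 148.606951
B₀ = V₀ − E₀ = 331.2904 − 148.606951 = 182.683449
spread = −(1/T)·ln(B₀/D) − r = −(1/3.0552)·ln(182.683449/193.4155) − 0.0179 = 0.00078482
in basis points: 0.00078482 × 10⁴ = 7.8482 bp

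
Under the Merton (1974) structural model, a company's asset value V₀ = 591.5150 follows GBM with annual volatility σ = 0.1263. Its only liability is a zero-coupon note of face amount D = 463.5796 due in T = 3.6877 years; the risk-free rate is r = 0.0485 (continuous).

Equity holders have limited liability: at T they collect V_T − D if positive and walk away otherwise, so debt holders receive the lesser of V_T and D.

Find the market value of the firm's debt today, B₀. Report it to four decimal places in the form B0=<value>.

B0=385.7542

d₁ = [ln(V₀/D) + (r + σ²/2)T] / (σ√T)
   = [ln(591.5150/463.5796) + (0.0485 + 0.5·0.1263²)·3.6877] / (0.1263·√3.6877)
   = [0.243709 + 0.208266] / 0.242539 = 1.863516
d₂ = d₁ − σ√T = 1.863516 − 0.242539 = 1.620977
N(d₁) = 0.968805,  N(d₂) = 0.947489,  e^(−rT) = 0.836228
E₀ = V₀·N(d₁) − D·e^(−rT)·N(d₂)
   = 591.5150·0.968805 − 463.5796·0.836228·0.947489 = 205.760765
B₀ = V₀ − E₀ = 591.5150 − 205.760765 = 385.754235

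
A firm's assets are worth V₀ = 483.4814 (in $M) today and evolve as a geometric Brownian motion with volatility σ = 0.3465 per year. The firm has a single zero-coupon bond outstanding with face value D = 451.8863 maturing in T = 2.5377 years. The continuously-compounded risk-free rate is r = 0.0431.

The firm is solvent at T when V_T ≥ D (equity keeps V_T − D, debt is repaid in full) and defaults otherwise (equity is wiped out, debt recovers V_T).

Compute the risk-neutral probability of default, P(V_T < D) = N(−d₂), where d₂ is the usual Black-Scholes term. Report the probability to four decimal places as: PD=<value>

d₁ = [ln(V₀/D) + (r + σ²/2)T] / (σ√T)
   = [ln(483.4814/451.8863) + (0.0431 + 0.5·0.3465²)·2.5377] / (0.3465·√2.5377)
   = [0.067582 + 0.261716] / 0.551980 = 0.596576
d₂ = d₁ − σ√T = 0.596576 − 0.551980 = 0.044596
risk-neutral PD = N(−d₂) = N(-0.044596) = 0.482215

PD=0.4822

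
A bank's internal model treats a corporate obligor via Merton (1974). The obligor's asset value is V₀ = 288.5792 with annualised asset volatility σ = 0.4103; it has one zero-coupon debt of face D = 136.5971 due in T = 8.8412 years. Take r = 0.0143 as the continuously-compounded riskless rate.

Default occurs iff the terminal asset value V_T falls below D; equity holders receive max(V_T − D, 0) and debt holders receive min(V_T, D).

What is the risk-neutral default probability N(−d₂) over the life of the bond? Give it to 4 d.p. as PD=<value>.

PD=0.4575

d₁ = [ln(V₀/D) + (r + σ²/2)T] / (σ√T)
   = [ln(288.5792/136.5971) + (0.0143 + 0.5·0.4103²)·8.8412] / (0.4103·√8.8412)
   = [0.747934 + 0.870620] / 1.219992 = 1.326692
d₂ = d₁ − σ√T = 1.326692 − 1.219992 = 0.106699
risk-neutral PD = N(−d₂) = N(-0.106699) = 0.457514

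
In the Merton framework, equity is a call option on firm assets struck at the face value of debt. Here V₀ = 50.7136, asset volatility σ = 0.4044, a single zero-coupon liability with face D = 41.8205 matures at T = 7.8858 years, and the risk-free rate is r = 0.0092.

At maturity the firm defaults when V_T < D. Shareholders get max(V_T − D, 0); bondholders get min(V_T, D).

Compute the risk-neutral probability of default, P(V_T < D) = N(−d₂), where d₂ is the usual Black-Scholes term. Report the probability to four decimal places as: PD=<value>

PD=0.6309

d₁ = [ln(V₀/D) + (r + σ²/2)T] / (σ√T)
   = [ln(50.7136/41.8205) + (0.0092 + 0.5·0.4044²)·7.8858] / (0.4044·√7.8858)
   = [0.192807 + 0.717369] / 1.135623 = 0.801478
d₂ = d₁ − σ√T = 0.801478 − 1.135623 = -0.334145
risk-neutral PD = N(−d₂) = N(0.334145) = 0.630865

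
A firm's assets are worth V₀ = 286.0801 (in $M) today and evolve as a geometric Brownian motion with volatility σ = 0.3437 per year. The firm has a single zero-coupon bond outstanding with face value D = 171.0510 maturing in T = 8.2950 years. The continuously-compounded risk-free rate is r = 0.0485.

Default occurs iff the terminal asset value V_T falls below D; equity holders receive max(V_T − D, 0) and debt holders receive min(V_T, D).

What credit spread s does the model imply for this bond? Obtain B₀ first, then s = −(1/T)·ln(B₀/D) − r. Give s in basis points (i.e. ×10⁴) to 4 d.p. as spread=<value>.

d₁ = [ln(V₀/D) + (r + σ²/2)T] / (σ√T)
   = [ln(286.0801/171.0510) + (0.0485 + 0.5·0.3437²)·8.2950] / (0.3437·√8.2950)
   = [0.514310 + 0.892250] / 0.989892 = 1.420923
d₂ = d₁ − σ√T = 1.420923 − 0.989892 = 0.431032
N(d₁) = 0.922330,  N(d₂) = 0.666777,  e^(−rT) = 0.668775
E₀ = V₀·N(d₁) − D·e^(−rT)·N(d₂)
   = 286.0801·0.922330 − 171.0510·0.668775·0.666777 = 187.584645
B₀ = V₀ − E₀ = 286.0801 − 187.584645 = 98.495455
spread = −(1/T)·ln(B₀/D) − r = −(1/8.2950)·ln(98.495455/171.0510) − 0.0485 = 0.01804025
in basis points: 0.01804025 × 10⁴ = 180.4025 bp

spread=180.4025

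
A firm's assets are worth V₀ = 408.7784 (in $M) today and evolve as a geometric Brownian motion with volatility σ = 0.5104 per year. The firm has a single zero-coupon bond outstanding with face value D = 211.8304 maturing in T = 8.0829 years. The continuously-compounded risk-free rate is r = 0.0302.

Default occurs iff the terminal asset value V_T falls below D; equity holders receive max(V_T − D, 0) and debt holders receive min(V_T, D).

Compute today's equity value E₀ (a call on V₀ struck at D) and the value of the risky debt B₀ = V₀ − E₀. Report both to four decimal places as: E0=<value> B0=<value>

d₁ = [ln(V₀/D) + (r + σ²/2)T] / (σ√T)
   = [ln(408.7784/211.8304) + (0.0302 + 0.5·0.5104²)·8.0829] / (0.5104·√8.0829)
   = [0.657387 + 1.296934] / 1.451090 = 1.346796
d₂ = d₁ − σ√T = 1.346796 − 1.451090 = -0.104294
N(d₁) = 0.910977,  N(d₂) = 0.458468,  e^(−rT) = 0.783406
E₀ = V₀·N(d₁) − D·e^(−rT)·N(d₂)
   = 408.7784·0.910977 − 211.8304·0.783406·0.458468 = 296.305263
B₀ = V₀ − E₀ = 408.7784 − 296.305263 = 112.473137

E0=296.3053 B0=112.4731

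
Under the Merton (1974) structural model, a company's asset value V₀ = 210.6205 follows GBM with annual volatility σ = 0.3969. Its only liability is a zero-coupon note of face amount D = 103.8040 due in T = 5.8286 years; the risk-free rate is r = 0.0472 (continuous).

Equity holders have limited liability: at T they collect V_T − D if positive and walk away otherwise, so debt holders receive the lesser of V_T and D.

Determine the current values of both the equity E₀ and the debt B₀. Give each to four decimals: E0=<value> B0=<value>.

d₁ = [ln(V₀/D) + (r + σ²/2)T] / (σ√T)
   = [ln(210.6205/103.8040) + (0.0472 + 0.5·0.3969²)·5.8286] / (0.3969·√5.8286)
   = [0.707553 + 0.734198] / 0.958216 = 1.504622
d₂ = d₁ − σ√T = 1.504622 − 0.958216 = 0.546406
N(d₁) = 0.933789,  N(d₂) = 0.707607,  e^(−rT) = 0.759489
E₀ = V₀·N(d₁) − D·e^(−rT)·N(d₂)
   = 210.6205·0.933789 − 103.8040·0.759489·0.707607 = 140.888913
B₀ = V₀ − E₀ = 210.6205 − 140.888913 = 69.731587

E0=140.8889 B0=69.7316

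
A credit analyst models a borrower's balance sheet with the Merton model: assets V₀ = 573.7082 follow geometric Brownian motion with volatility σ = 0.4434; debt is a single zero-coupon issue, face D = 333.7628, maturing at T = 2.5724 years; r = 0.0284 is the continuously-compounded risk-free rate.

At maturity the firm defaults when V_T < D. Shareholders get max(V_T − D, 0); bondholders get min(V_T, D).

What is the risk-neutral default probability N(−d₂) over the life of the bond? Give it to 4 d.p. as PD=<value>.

PD=0.3054

d₁ = [ln(V₀/D) + (r + σ²/2)T] / (σ√T)
   = [ln(573.7082/333.7628) + (0.0284 + 0.5·0.4434²)·2.5724] / (0.4434·√2.5724)
   = [0.541690 + 0.325928] / 0.711156 = 1.220011
d₂ = d₁ − σ√T = 1.220011 − 0.711156 = 0.508855
risk-neutral PD = N(−d₂) = N(-0.508855) = 0.305427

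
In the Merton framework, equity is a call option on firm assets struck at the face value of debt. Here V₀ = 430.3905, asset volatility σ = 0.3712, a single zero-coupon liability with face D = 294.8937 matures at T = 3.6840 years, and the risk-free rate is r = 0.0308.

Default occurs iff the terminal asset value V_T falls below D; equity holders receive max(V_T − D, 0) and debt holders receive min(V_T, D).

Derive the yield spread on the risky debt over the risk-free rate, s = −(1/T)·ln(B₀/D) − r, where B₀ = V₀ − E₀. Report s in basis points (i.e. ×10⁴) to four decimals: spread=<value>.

d₁ = [ln(V₀/D) + (r + σ²/2)T] / (σ√T)
   = [ln(430.3905/294.8937) + (0.0308 + 0.5·0.3712²)·3.6840] / (0.3712·√3.6840)
   = [0.378078 + 0.367275] / 0.712472 = 1.046151
d₂ = d₁ − σ√T = 1.046151 − 0.712472 = 0.333679
N(d₁) = 0.852254,  N(d₂) = 0.630689,  e^(−rT) = 0.892733
E₀ = V₀·N(d₁) − D·e^(−rT)·N(d₂)
   = 430.3905·0.852254 − 294.8937·0.892733·0.630689 = 200.766022
B₀ = V₀ − E₀ = 430.3905 − 200.766022 = 229.624478
spread = −(1/T)·ln(B₀/D) − r = −(1/3.6840)·ln(229.624478/294.8937) − 0.0308 = 0.03710708
in basis points: 0.03710708 × 10⁴ = 371.0708 bp

spread=371.0708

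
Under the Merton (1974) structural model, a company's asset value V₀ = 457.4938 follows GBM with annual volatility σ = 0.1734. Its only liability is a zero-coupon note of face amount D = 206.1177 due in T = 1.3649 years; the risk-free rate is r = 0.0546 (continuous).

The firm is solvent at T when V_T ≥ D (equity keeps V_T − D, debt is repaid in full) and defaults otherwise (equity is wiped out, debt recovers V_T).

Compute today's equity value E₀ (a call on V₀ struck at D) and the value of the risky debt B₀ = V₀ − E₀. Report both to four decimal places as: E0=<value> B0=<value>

E0=266.1784 B0=191.3154

d₁ = [ln(V₀/D) + (r + σ²/2)T] / (σ√T)
   = [ln(457.4938/206.1177) + (0.0546 + 0.5·0.1734²)·1.3649] / (0.1734·√1.3649)
   = [0.797316 + 0.095043] / 0.202581 = 4.404942
d₂ = d₁ − σ√T = 4.404942 − 0.202581 = 4.202360
N(d₁) = 0.999995,  N(d₂) = 0.999987,  e^(−rT) = 0.928186
E₀ = V₀·N(d₁) − D·e^(−rT)·N(d₂)
   = 457.4938·0.999995 − 206.1177·0.928186·0.999987 = 266.178420
B₀ = V₀ − E₀ = 457.4938 − 266.178420 = 191.315380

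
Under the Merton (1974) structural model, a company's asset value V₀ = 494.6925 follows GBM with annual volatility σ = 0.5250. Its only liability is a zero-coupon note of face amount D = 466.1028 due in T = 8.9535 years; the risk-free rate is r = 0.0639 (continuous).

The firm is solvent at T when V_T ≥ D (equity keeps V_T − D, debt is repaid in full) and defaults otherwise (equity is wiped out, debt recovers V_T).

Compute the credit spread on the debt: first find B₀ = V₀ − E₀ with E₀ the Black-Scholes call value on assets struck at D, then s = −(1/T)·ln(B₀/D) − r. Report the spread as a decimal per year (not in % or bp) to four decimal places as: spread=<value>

d₁ = [ln(V₀/D) + (r + σ²/2)T] / (σ√T)
   = [ln(494.6925/466.1028) + (0.0639 + 0.5·0.5250²)·8.9535] / (0.5250·√8.9535)
   = [0.059530 + 1.806033] / 1.570926 = 1.187556
d₂ = d₁ − σ√T = 1.187556 − 1.570926 = -0.383370
N(d₁) = 0.882496,  N(d₂) = 0.350723,  e^(−rT) = 0.564323
E₀ = V₀·N(d₁) − D·e^(−rT)·N(d₂)
   = 494.6925·0.882496 − 466.1028·0.564323·0.350723 = 344.312585
B₀ = V₀ − E₀ = 494.6925 − 344.312585 = 150.379915
spread = −(1/T)·ln(B₀/D) − r = −(1/8.9535)·ln(150.379915/466.1028) − 0.0639 = 0.06244627

spread=0.0624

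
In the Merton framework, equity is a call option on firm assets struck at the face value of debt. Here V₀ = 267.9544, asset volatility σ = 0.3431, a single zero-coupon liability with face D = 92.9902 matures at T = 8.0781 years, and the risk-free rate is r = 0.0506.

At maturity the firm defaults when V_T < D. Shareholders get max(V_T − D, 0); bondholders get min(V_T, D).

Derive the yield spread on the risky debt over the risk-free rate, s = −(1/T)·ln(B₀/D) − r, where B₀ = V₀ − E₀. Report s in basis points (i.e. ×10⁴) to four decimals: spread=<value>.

d₁ = [ln(V₀/D) + (r + σ²/2)T] / (σ√T)
   = [ln(267.9544/92.9902) + (0.0506 + 0.5·0.3431²)·8.0781] / (0.3431·√8.0781)
   = [1.058323 + 0.884219] / 0.975159 = 1.992026
d₂ = d₁ − σ√T = 1.992026 − 0.975159 = 1.016867
N(d₁) = 0.976816,  N(d₂) = 0.845392,  e^(−rT) = 0.664479
E₀ = V₀·N(d₁) − D·e^(−rT)·N(d₂)
   = 267.9544·0.976816 − 92.9902·0.664479·0.845392 = 209.505327
B₀ = V₀ − E₀ = 267.9544 − 209.505327 = 58.449073
spread = −(1/T)·ln(B₀/D) − r = −(1/8.0781)·ln(58.449073/92.9902) − 0.0506 = 0.00688113
in basis points: 0.00688113 × 10⁴ = 68.8113 bp

spread=68.8113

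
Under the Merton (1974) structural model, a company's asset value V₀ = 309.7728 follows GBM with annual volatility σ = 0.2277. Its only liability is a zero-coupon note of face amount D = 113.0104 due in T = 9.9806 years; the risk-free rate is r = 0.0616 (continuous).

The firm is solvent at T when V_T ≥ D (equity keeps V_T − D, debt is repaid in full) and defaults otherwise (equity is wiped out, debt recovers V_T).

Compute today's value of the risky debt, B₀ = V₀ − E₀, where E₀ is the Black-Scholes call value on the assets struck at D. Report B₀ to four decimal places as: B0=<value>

d₁ = [ln(V₀/D) + (r + σ²/2)T] / (σ√T)
   = [ln(309.7728/113.0104) + (0.0616 + 0.5·0.2277²)·9.9806] / (0.2277·√9.9806)
   = [1.008359 + 0.873538] / 0.719352 = 2.616102
d₂ = d₁ − σ√T = 2.616102 − 0.719352 = 1.896750
N(d₁) = 0.995553,  N(d₂) = 0.971070,  e^(−rT) = 0.540746
E₀ = V₀·N(d₁) − D·e^(−rT)·N(d₂)
   = 309.7728·0.995553 − 113.0104·0.540746·0.971070 = 249.053218
B₀ = V₀ − E₀ = 309.7728 − 249.053218 = 60.719582

B0=60.7196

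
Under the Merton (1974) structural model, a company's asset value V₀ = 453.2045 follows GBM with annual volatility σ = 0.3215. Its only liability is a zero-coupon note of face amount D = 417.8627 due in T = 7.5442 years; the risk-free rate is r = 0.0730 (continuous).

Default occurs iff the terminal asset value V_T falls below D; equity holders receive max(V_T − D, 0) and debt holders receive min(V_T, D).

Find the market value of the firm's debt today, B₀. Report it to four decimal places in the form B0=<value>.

B0=202.4909

d₁ = [ln(V₀/D) + (r + σ²/2)T] / (σ√T)
   = [ln(453.2045/417.8627) + (0.0730 + 0.5·0.3215²)·7.5442] / (0.3215·√7.5442)
   = [0.081191 + 0.940619] / 0.883055 = 1.157131
d₂ = d₁ − σ√T = 1.157131 − 0.883055 = 0.274076
N(d₁) = 0.876391,  N(d₂) = 0.607987,  e^(−rT) = 0.576531
E₀ = V₀·N(d₁) − D·e^(−rT)·N(d₂)
   = 453.2045·0.876391 − 417.8627·0.576531·0.607987 = 250.713575
B₀ = V₀ − E₀ = 453.2045 − 250.713575 = 202.490925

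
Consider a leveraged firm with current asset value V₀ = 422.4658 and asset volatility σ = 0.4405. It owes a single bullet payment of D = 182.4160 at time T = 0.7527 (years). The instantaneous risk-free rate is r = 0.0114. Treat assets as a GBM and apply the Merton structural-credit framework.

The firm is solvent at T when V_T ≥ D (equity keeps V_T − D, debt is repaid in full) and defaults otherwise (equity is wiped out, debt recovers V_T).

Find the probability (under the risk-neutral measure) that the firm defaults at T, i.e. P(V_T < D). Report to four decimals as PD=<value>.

d₁ = [ln(V₀/D) + (r + σ²/2)T] / (σ√T)
   = [ln(422.4658/182.4160) + (0.0114 + 0.5·0.4405²)·0.7527] / (0.4405·√0.7527)
   = [0.839819 + 0.081608] / 0.382170 = 2.411037
d₂ = d₁ − σ√T = 2.411037 − 0.382170 = 2.028867
risk-neutral PD = N(−d₂) = N(-2.028867) = 0.021236

PD=0.0212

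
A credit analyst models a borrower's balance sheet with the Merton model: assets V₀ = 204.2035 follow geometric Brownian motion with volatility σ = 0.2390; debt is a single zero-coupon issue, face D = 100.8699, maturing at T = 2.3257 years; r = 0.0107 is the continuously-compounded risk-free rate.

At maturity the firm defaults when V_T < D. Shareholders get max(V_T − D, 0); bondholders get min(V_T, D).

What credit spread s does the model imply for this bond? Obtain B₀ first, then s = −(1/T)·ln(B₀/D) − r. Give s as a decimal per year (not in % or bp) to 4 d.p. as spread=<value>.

d₁ = [ln(V₀/D) + (r + σ²/2)T] / (σ√T)
   = [ln(204.2035/100.8699) + (0.0107 + 0.5·0.2390²)·2.3257] / (0.2390·√2.3257)
   = [0.705285 + 0.091308] / 0.364481 = 2.185557
d₂ = d₁ − σ√T = 2.185557 − 0.364481 = 1.821076
N(d₁) = 0.985576,  N(d₂) = 0.965702,  e^(−rT) = 0.975422
E₀ = V₀·N(d₁) − D·e^(−rT)·N(d₂)
   = 204.2035·0.985576 − 100.8699·0.975422·0.965702 = 106.241907
B₀ = V₀ − E₀ = 204.2035 − 106.241907 = 97.961593
spread = −(1/T)·ln(B₀/D) − r = −(1/2.3257)·ln(97.961593/100.8699) − 0.0107 = 0.00187947

spread=0.0019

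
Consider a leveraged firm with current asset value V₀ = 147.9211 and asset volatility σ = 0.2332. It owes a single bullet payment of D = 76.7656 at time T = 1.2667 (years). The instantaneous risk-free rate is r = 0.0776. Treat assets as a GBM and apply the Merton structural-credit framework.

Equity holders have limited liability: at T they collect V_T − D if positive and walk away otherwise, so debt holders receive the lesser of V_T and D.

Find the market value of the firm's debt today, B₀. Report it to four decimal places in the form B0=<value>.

d₁ = [ln(V₀/D) + (r + σ²/2)T] / (σ√T)
   = [ln(147.9211/76.7656) + (0.0776 + 0.5·0.2332²)·1.2667] / (0.2332·√1.2667)
   = [0.655922 + 0.132739] / 0.262461 = 3.004866
d₂ = d₁ − σ√T = 3.004866 − 0.262461 = 2.742405
N(d₁) = 0.998672,  N(d₂) = 0.996950,  e^(−rT) = 0.906381
E₀ = V₀·N(d₁) − D·e^(−rT)·N(d₂)
   = 147.9211·0.998672 − 76.7656·0.906381·0.996950 = 78.357919
B₀ = V₀ − E₀ = 147.9211 − 78.357919 = 69.563181

B0=69.5632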